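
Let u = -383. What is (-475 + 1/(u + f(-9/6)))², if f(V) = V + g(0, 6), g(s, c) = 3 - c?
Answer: 135517488129/600625 ≈ 2.2563e+5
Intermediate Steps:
f(V) = -3 + V (f(V) = V + (3 - 1*6) = V + (3 - 6) = V - 3 = -3 + V)
(-475 + 1/(u + f(-9/6)))² = (-475 + 1/(-383 + (-3 - 9/6)))² = (-475 + 1/(-383 + (-3 - 9*⅙)))² = (-475 + 1/(-383 + (-3 - 3/2)))² = (-475 + 1/(-383 - 9/2))² = (-475 + 1/(-775/2))² = (-475 - 2/775)² = (-368127/775)² = 135517488129/600625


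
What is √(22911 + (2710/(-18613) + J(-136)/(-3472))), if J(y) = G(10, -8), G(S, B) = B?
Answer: √622674933076870/164858 ≈ 151.36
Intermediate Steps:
J(y) = -8
√(22911 + (2710/(-18613) + J(-136)/(-3472))) = √(22911 + (2710/(-18613) - 8/(-3472))) = √(22911 + (2710*(-1/18613) - 8*(-1/3472))) = √(22911 + (-2710/18613 + 1/434)) = √(22911 - 23623/164858) = √(3777038015/164858) = √622674933076870/164858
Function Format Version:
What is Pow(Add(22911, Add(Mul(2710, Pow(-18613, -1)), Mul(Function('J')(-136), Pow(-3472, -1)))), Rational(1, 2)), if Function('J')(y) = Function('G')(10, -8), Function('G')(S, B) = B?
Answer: Mul(Rational(1, 164858), Pow(622674933076870, Rational(1, 2))) ≈ 151.36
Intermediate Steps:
Function('J')(y) = -8
Pow(Add(22911, Add(Mul(2710, Pow(-18613, -1)), Mul(Function('J')(-136), Pow(-3472, -1)))), Rational(1, 2)) = Pow(Add(22911, Add(Mul(2710, Pow(-18613, -1)), Mul(-8, Pow(-3472, -1)))), Rational(1, 2)) = Pow(Add(22911, Add(Mul(2710, Rational(-1, 18613)), Mul(-8, Rational(-1, 3472)))), Rational(1, 2)) = Pow(Add(22911, Add(Rational(-2710, 18613), Rational(1, 434))), Rational(1, 2)) = Pow(Add(22911, Rational(-23623, 164858)), Rational(1, 2)) = Pow(Rational(3777038015, 164858), Rational(1, 2)) = Mul(Rational(1, 164858), Pow(622674933076870, Rational(1, 2)))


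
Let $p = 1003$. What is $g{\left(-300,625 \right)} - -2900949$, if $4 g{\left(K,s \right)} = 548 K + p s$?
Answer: $\frac{12066271}{4} \approx 3.0166 \cdot 10^{6}$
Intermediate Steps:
$g{\left(K,s \right)} = 137 K + \frac{1003 s}{4}$ ($g{\left(K,s \right)} = \frac{548 K + 1003 s}{4} = 137 K + \frac{1003 s}{4}$)
$g{\left(-300,625 \right)} - -2900949 = \left(137 \left(-300\right) + \frac{1003}{4} \cdot 625\right) - -2900949 = \left(-41100 + \frac{626875}{4}\right) + 2900949 = \frac{462475}{4} + 2900949 = \frac{12066271}{4}$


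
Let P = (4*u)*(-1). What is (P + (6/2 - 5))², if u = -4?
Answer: 196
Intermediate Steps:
P = 16 (P = (4*(-4))*(-1) = -16*(-1) = 16)
(P + (6/2 - 5))² = (16 + (6/2 - 5))² = (16 + (6*(½) - 5))² = (16 + (3 - 5))² = (16 - 2)² = 14² = 196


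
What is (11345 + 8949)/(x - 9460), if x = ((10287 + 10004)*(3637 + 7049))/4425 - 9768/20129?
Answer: 301267220425/586985052309 ≈ 0.51324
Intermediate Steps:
x = 1454840106118/29690275 (x = (20291*10686)*(1/4425) - 9768*1/20129 = 216829626*(1/4425) - 9768/20129 = 72276542/1475 - 9768/20129 = 1454840106118/29690275 ≈ 49001.)
(11345 + 8949)/(x - 9460) = (11345 + 8949)/(1454840106118/29690275 - 9460) = 20294/(1173970104618/29690275) = 20294*(29690275/1173970104618) = 301267220425/586985052309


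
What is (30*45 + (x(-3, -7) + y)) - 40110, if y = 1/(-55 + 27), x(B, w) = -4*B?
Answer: -1084945/28 ≈ -38748.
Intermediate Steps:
y = -1/28 (y = 1/(-28) = -1/28 ≈ -0.035714)
(30*45 + (x(-3, -7) + y)) - 40110 = (30*45 + (-4*(-3) - 1/28)) - 40110 = (1350 + (12 - 1/28)) - 40110 = (1350 + 335/28) - 40110 = 38135/28 - 40110 = -1084945/28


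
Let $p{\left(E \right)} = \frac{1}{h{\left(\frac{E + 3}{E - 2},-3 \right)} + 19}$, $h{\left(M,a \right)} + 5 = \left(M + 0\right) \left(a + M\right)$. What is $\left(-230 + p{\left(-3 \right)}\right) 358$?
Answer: $- \frac{576201}{7} \approx -82314.0$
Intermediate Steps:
$h{\left(M,a \right)} = -5 + M \left(M + a\right)$ ($h{\left(M,a \right)} = -5 + \left(M + 0\right) \left(a + M\right) = -5 + M \left(M + a\right)$)
$p{\left(E \right)} = \frac{1}{14 + \frac{\left(3 + E\right)^{2}}{\left(-2 + E\right)^{2}} - \frac{3 \left(3 + E\right)}{-2 + E}}$ ($p{\left(E \right)} = \frac{1}{\left(-5 + \left(\frac{E + 3}{E - 2}\right)^{2} + \frac{E + 3}{E - 2} \left(-3\right)\right) + 19} = \frac{1}{\left(-5 + \left(\frac{3 + E}{-2 + E}\right)^{2} + \frac{3 + E}{-2 + E} \left(-3\right)\right) + 19} = \frac{1}{\left(-5 + \frac{\left(3 + E\right)^{2}}{\left(-2 + E\right)^{2}} - \frac{3 \left(3 + E\right)}{-2 + E}\right) + 19} = \frac{1}{14 + \frac{\left(3 + E\right)^{2}}{\left(-2 + E\right)^{2}} - \frac{3 \left(3 + E\right)}{-2 + E}}$)
$\left(-230 + p{\left(-3 \right)}\right) 358 = \left(-230 + \frac{4 + \left(-3\right)^{2} - -12}{83 - -159 + 12 \left(-3\right)^{2}}\right) 358 = \left(-230 + \frac{4 + 9 + 12}{83 + 159 + 12 \cdot 9}\right) 358 = \left(-230 + \frac{1}{83 + 159 + 108} \cdot 25\right) 358 = \left(-230 + \frac{1}{350} \cdot 25\right) 358 = \left(-230 + \frac{1}{14}\right) 358 = \left(- \frac{3219}{14}\right) 358 = - \frac{576201}{7}$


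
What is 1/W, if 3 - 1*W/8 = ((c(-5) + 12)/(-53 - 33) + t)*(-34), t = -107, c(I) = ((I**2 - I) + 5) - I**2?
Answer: -43/1253432 ≈ -3.4306e-5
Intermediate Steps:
c(I) = 5 - I (c(I) = (5 + I**2 - I) - I**2 = 5 - I)
W = -1253432/43 (W = 24 - 8*(((5 - 1*(-5)) + 12)/(-53 - 33) - 107)*(-34) = 24 - 8*(((5 + 5) + 12)/(-86) - 107)*(-34) = 24 - 8*((10 + 12)*(-1/86) - 107)*(-34) = 24 - 8*(22*(-1/86) - 107)*(-34) = 24 - 8*(-11/43 - 107)*(-34) = 24 - (-36896)*(-34)/43 = 24 - 8*156808/43 = 24 - 1254464/43 = -1253432/43 ≈ -29150.)
1/W = 1/(-1253432/43) = -43/1253432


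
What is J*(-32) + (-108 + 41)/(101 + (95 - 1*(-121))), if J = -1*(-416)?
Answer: -4219971/317 ≈ -13312.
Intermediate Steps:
J = 416
J*(-32) + (-108 + 41)/(101 + (95 - 1*(-121))) = 416*(-32) + (-108 + 41)/(101 + (95 - 1*(-121))) = -13312 - 67/(101 + (95 + 121)) = -13312 - 67/(101 + 216) = -13312 - 67/317 = -4219971/317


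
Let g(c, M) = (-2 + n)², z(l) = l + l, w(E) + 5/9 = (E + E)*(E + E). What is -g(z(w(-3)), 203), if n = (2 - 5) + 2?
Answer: -9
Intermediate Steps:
n = -1 (n = -3 + 2 = -1)
w(E) = -5/9 + 4*E² (w(E) = -5/9 + (E + E)*(E + E) = -5/9 + (2*E)*(2*E) = -5/9 + 4*E²)
z(l) = 2*l
g(c, M) = 9 (g(c, M) = (-2 - 1)² = (-3)² = 9)
-g(z(w(-3)), 203) = -1*9 = -9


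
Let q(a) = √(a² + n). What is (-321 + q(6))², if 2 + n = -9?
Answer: 99856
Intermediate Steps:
n = -11 (n = -2 - 9 = -11)
q(a) = √(-11 + a²) (q(a) = √(a² - 11) = √(-11 + a²))
(-321 + q(6))² = (-321 + √(-11 + 6²))² = (-321 + √(-11 + 36))² = (-321 + √25)² = (-321 + 5)² = (-316)² = 99856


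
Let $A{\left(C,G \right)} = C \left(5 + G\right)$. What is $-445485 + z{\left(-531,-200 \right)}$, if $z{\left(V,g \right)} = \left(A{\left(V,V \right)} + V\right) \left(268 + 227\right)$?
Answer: $137548140$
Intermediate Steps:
$z{\left(V,g \right)} = 495 V + 495 V \left(5 + V\right)$ ($z{\left(V,g \right)} = \left(V \left(5 + V\right) + V\right) \left(268 + 227\right) = \left(V + V \left(5 + V\right)\right) 495 = 495 V + 495 V \left(5 + V\right)$)
$-445485 + z{\left(-531,-200 \right)} = -445485 + 495 \left(-531\right) \left(6 - 531\right) = -445485 + 495 \left(-531\right) \left(-525\right) = -445485 + 137993625 = 137548140$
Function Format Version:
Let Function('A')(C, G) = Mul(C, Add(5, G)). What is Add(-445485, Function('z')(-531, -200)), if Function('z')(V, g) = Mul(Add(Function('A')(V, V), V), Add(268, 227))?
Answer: 137548140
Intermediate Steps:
Function('z')(V, g) = Add(Mul(495, V), Mul(495, V, Add(5, V))) (Function('z')(V, g) = Mul(Add(Mul(V, Add(5, V)), V), Add(268, 227)) = Mul(Add(V, Mul(V, Add(5, V))), 495) = Add(Mul(495, V), Mul(495, V, Add(5, V))))
Add(-445485, Function('z')(-531, -200)) = Add(-445485, Mul(495, -531, Add(6, -531))) = Add(-445485, Mul(495, -531, -525)) = Add(-445485, 137993625) = 137548140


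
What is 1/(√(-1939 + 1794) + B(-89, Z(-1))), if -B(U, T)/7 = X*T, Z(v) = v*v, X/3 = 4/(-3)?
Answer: -I/(√145 - 28*I) ≈ 0.03014 - 0.012962*I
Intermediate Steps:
X = -4 (X = 3*(4/(-3)) = 3*(4*(-⅓)) = 3*(-4/3) = -4)
Z(v) = v²
B(U, T) = 28*T (B(U, T) = -(-28)*T = 28*T)
1/(√(-1939 + 1794) + B(-89, Z(-1))) = 1/(√(-1939 + 1794) + 28*(-1)²) = 1/(√(-145) + 28*1) = 1/(I*√145 + 28) = 1/(28 + I*√145)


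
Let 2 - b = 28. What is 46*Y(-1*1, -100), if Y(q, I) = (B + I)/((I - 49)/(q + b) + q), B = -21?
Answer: -75141/61 ≈ -1231.8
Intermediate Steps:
b = -26 (b = 2 - 1*28 = 2 - 28 = -26)
Y(q, I) = (-21 + I)/(q + (-49 + I)/(-26 + q)) (Y(q, I) = (-21 + I)/((I - 49)/(q - 26) + q) = (-21 + I)/((-49 + I)/(-26 + q) + q) = (-21 + I)/(q + (-49 + I)/(-26 + q)))
46*Y(-1*1, -100) = 46*((546 - 26*(-100) - (-21) - (-100))/(-49 - 100 + (-1*1)² - (-26))) = 46*((546 + 2600 - 21*(-1) - 100*(-1))/(-49 - 100 + (-1)² - 26*(-1))) = 46*((546 + 2600 + 21 + 100)/(-49 - 100 + 1 + 26)) = 46*(3267/(-122)) = 46*(-1/122*3267) = 46*(-3267/122) = -75141/61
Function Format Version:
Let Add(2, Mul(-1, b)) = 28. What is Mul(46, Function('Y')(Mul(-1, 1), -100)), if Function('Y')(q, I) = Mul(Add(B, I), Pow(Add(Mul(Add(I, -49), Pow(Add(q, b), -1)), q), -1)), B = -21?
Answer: Rational(-75141, 61) ≈ -1231.8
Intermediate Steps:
b = -26 (b = Add(2, Mul(-1, 28)) = Add(2, -28) = -26)
Function('Y')(q, I) = Mul(Pow(Add(q, Mul(Pow(Add(-26, q), -1), Add(-49, I))), -1), Add(-21, I)) (Function('Y')(q, I) = Mul(Add(-21, I), Pow(Add(Mul(Add(I, -49), Pow(Add(q, -26), -1)), q), -1)) = Mul(Add(-21, I), Pow(Add(Mul(Add(-49, I), Pow(Add(-26, q), -1)), q), -1)) = Mul(Add(-21, I), Pow(Add(Mul(Pow(Add(-26, q), -1), Add(-49, I)), q), -1)) = Mul(Add(-21, I), Pow(Add(q, Mul(Pow(Add(-26, q), -1), Add(-49, I))), -1)) = Mul(Pow(Add(q, Mul(Pow(Add(-26, q), -1), Add(-49, I))), -1), Add(-21, I)))
Mul(46, Function('Y')(Mul(-1, 1), -100)) = Mul(46, Mul(Pow(Add(-49, -100, Pow(Mul(-1, 1), 2), Mul(-26, Mul(-1, 1))), -1), Add(546, Mul(-26, -100), Mul(-21, Mul(-1, 1)), Mul(-100, Mul(-1, 1))))) = Mul(46, Mul(Pow(Add(-49, -100, Pow(-1, 2), Mul(-26, -1)), -1), Add(546, 2600, Mul(-21, -1), Mul(-100, -1)))) = Mul(46, Mul(Pow(Add(-49, -100, 1, 26), -1), Add(546, 2600, 21, 100))) = Mul(46, Mul(Pow(-122, -1), 3267)) = Mul(46, Mul(Rational(-1, 122), 3267)) = Mul(46, Rational(-3267, 122)) = Rational(-75141, 61)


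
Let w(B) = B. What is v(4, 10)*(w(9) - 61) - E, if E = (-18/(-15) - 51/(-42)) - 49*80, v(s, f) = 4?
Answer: 259671/70 ≈ 3709.6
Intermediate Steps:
E = -274231/70 (E = (-18*(-1/15) - 51*(-1/42)) - 3920 = (6/5 + 17/14) - 3920 = 169/70 - 3920 = -274231/70 ≈ -3917.6)
v(4, 10)*(w(9) - 61) - E = 4*(9 - 61) - 1*(-274231/70) = 4*(-52) + 274231/70 = -208 + 274231/70 = 259671/70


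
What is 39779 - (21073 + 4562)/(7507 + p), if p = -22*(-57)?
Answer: 348478184/8761 ≈ 39776.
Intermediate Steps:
p = 1254
39779 - (21073 + 4562)/(7507 + p) = 39779 - (21073 + 4562)/(7507 + 1254) = 39779 - 25635/8761 = 348478184/8761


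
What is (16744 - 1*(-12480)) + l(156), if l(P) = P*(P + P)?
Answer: 77896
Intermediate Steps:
l(P) = 2*P² (l(P) = P*(2*P) = 2*P²)
(16744 - 1*(-12480)) + l(156) = (16744 - 1*(-12480)) + 2*156² = (16744 + 12480) + 2*24336 = 29224 + 48672 = 77896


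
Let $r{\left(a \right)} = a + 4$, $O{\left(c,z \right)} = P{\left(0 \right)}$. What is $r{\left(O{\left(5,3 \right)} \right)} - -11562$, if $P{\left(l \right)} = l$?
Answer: $11566$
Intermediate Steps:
$O{\left(c,z \right)} = 0$
$r{\left(a \right)} = 4 + a$
$r{\left(O{\left(5,3 \right)} \right)} - -11562 = \left(4 + 0\right) - -11562 = 4 + 11562 = 11566$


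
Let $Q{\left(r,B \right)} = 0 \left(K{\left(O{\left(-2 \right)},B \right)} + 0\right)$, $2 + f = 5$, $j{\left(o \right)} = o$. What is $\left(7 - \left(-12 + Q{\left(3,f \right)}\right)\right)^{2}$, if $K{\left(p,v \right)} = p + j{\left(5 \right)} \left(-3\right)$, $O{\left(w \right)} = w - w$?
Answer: $361$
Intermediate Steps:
$O{\left(w \right)} = 0$
$K{\left(p,v \right)} = -15 + p$ ($K{\left(p,v \right)} = p + 5 \left(-3\right) = p - 15 = -15 + p$)
$f = 3$ ($f = -2 + 5 = 3$)
$Q{\left(r,B \right)} = 0$ ($Q{\left(r,B \right)} = 0 \left(\left(-15 + 0\right) + 0\right) = 0 \left(-15 + 0\right) = 0 \left(-15\right) = 0$)
$\left(7 - \left(-12 + Q{\left(3,f \right)}\right)\right)^{2} = \left(7 - -12\right)^{2} = \left(7 + \left(12 + 0\right)\right)^{2} = \left(7 + 12\right)^{2} = 19^{2} = 361$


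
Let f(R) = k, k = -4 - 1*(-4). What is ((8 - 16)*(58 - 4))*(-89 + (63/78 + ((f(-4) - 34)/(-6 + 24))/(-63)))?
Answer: 10397512/273 ≈ 38086.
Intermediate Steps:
k = 0 (k = -4 + 4 = 0)
f(R) = 0
((8 - 16)*(58 - 4))*(-89 + (63/78 + ((f(-4) - 34)/(-6 + 24))/(-63))) = ((8 - 16)*(58 - 4))*(-89 + (63/78 + ((0 - 34)/(-6 + 24))/(-63))) = (-8*54)*(-89 + (63*(1/78) - 34/18*(-1/63))) = -432*(-89 + (21/26 - 34*1/18*(-1/63))) = -432*(-89 + (21/26 - 17/9*(-1/63))) = -432*(-89 + (21/26 + 17/567)) = -432*(-89 + 12349/14742) = -432*(-1299689/14742) = 10397512/273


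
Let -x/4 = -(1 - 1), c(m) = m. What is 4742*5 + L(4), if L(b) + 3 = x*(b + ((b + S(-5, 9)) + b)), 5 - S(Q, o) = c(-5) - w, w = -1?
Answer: 23707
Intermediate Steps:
x = 0 (x = -(-4)*(1 - 1) = -(-4)*0 = -4*0 = 0)
S(Q, o) = 9 (S(Q, o) = 5 - (-5 - 1*(-1)) = 5 - (-5 + 1) = 5 - 1*(-4) = 5 + 4 = 9)
L(b) = -3 (L(b) = -3 + 0*(b + ((b + 9) + b)) = -3 + 0*(b + ((9 + b) + b)) = -3 + 0*(b + (9 + 2*b)) = -3 + 0*(9 + 3*b) = -3 + 0 = -3)
4742*5 + L(4) = 4742*5 - 3 = 23710 - 3 = 23707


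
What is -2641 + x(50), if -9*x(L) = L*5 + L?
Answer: -8023/3 ≈ -2674.3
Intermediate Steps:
x(L) = -2*L/3 (x(L) = -(L*5 + L)/9 = -(5*L + L)/9 = -2*L/3)
-2641 + x(50) = -2641 - ⅔*50 = -2641 - 100/3 = -8023/3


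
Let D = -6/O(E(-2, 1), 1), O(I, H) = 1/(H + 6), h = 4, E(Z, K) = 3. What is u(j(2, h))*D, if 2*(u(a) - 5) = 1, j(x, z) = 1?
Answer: -231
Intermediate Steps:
O(I, H) = 1/(6 + H)
u(a) = 11/2 (u(a) = 5 + (½)*1 = 5 + ½ = 11/2)
D = -42 (D = -6/(1/(6 + 1)) = -6/(1/7) = -6/⅐ = -6*7 = -42)
u(j(2, h))*D = (11/2)*(-42) = -231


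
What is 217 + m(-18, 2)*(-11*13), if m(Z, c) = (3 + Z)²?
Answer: -31958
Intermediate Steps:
217 + m(-18, 2)*(-11*13) = 217 + (3 - 18)²*(-11*13) = 217 + (-15)²*(-143) = 217 + 225*(-143) = 217 - 32175 = -31958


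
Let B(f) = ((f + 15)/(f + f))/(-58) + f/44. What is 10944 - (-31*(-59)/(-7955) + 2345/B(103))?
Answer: 24220655723387/2437117665 ≈ 9938.2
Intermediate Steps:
B(f) = f/44 - (15 + f)/(116*f) (B(f) = ((15 + f)/((2*f)))*(-1/58) + f*(1/44) = ((15 + f)*(1/(2*f)))*(-1/58) + f/44 = ((15 + f)/(2*f))*(-1/58) + f/44 = -(15 + f)/(116*f) + f/44 = f/44 - (15 + f)/(116*f))
10944 - (-31*(-59)/(-7955) + 2345/B(103)) = 10944 - (-31*(-59)/(-7955) + 2345/(((1/1276)*(-165 + 103*(-11 + 29*103))/103))) = 10944 - (1829*(-1/7955) + 2345/(((1/1276)*(1/103)*(-165 + 103*(-11 + 2987))))) = 10944 - (-1829/7955 + 2345/(((1/1276)*(1/103)*(-165 + 103*2976)))) = 10944 - (-1829/7955 + 2345/(((1/1276)*(1/103)*(-165 + 306528)))) = 10944 - (-1829/7955 + 2345/(((1/1276)*(1/103)*306363))) = 10944 - (-1829/7955 + 2345/(306363/131428)) = 10944 - (-1829/7955 + 2345*(131428/306363)) = 10944 - (-1829/7955 + 308198660/306363) = 10944 - 1*2451160002373/2437117665 = 10944 - 2451160002373/2437117665 = 24220655723387/2437117665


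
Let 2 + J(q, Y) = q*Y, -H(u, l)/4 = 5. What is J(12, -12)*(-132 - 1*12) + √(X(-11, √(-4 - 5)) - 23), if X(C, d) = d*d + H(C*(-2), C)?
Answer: 21024 + 2*I*√13 ≈ 21024.0 + 7.2111*I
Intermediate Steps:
H(u, l) = -20 (H(u, l) = -4*5 = -20)
X(C, d) = -20 + d² (X(C, d) = d*d - 20 = d² - 20 = -20 + d²)
J(q, Y) = -2 + Y*q (J(q, Y) = -2 + q*Y = -2 + Y*q)
J(12, -12)*(-132 - 1*12) + √(X(-11, √(-4 - 5)) - 23) = (-2 - 12*12)*(-132 - 1*12) + √((-20 + (√(-4 - 5))²) - 23) = (-2 - 144)*(-132 - 12) + √((-20 + (√(-9))²) - 23) = -146*(-144) + √((-20 + (3*I)²) - 23) = 21024 + √((-20 - 9) - 23) = 21024 + √(-29 - 23) = 21024 + √(-52) = 21024 + 2*I*√13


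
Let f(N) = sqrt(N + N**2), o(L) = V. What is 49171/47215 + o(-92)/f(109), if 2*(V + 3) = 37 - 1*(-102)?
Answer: 49171/47215 + 133*sqrt(11990)/23980 ≈ 1.6487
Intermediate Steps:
V = 133/2 (V = -3 + (37 - 1*(-102))/2 = -3 + (37 + 102)/2 = -3 + (1/2)*139 = -3 + 139/2 = 133/2 ≈ 66.500)
o(L) = 133/2
49171/47215 + o(-92)/f(109) = 49171/47215 + 133/(2*(sqrt(109*(1 + 109)))) = 49171*(1/47215) + 133/(2*(sqrt(109*110))) = 49171/47215 + 133/(2*(sqrt(11990))) = 49171/47215 + 133*(sqrt(11990)/11990)/2 = 49171/47215 + 133*sqrt(11990)/23980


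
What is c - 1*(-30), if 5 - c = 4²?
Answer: 19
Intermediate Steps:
c = -11 (c = 5 - 1*4² = 5 - 1*16 = 5 - 16 = -11)
c - 1*(-30) = -11 - 1*(-30) = -11 + 30 = 19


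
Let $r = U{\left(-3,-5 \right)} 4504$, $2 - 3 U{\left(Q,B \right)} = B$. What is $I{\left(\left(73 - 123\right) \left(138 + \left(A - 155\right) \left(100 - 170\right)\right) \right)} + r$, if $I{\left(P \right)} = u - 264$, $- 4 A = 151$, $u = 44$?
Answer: $\frac{30868}{3} \approx 10289.0$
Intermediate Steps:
$A = - \frac{151}{4}$ ($A = \left(- \frac{1}{4}\right) 151 = - \frac{151}{4} \approx -37.75$)
$U{\left(Q,B \right)} = \frac{2}{3} - \frac{B}{3}$
$r = \frac{31528}{3}$ ($r = \left(\frac{2}{3} - - \frac{5}{3}\right) 4504 = \left(\frac{2}{3} + \frac{5}{3}\right) 4504 = \frac{7}{3} \cdot 4504 = \frac{31528}{3} \approx 10509.0$)
$I{\left(P \right)} = -220$ ($I{\left(P \right)} = 44 - 264 = -220$)
$I{\left(\left(73 - 123\right) \left(138 + \left(A - 155\right) \left(100 - 170\right)\right) \right)} + r = -220 + \frac{31528}{3} = \frac{30868}{3}$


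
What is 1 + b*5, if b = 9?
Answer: 46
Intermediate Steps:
1 + b*5 = 1 + 9*5 = 1 + 45 = 46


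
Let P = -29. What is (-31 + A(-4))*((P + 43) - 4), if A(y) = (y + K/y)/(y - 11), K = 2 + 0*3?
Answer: -307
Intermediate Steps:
K = 2 (K = 2 + 0 = 2)
A(y) = (y + 2/y)/(-11 + y) (A(y) = (y + 2/y)/(y - 11) = (y + 2/y)/(-11 + y))
(-31 + A(-4))*((P + 43) - 4) = (-31 + (2 + (-4)²)/((-4)*(-11 - 4)))*((-29 + 43) - 4) = (-31 - ¼*(2 + 16)/(-15))*(14 - 4) = (-31 - ¼*(-1/15)*18)*10 = (-31 + 3/10)*10 = -307/10*10 = -307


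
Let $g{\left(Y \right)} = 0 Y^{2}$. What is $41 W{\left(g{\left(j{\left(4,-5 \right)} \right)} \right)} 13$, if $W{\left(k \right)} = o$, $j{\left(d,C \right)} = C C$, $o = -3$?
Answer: $-1599$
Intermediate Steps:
$j{\left(d,C \right)} = C^{2}$
$g{\left(Y \right)} = 0$
$W{\left(k \right)} = -3$
$41 W{\left(g{\left(j{\left(4,-5 \right)} \right)} \right)} 13 = 41 \left(-3\right) 13 = \left(-123\right) 13 = -1599$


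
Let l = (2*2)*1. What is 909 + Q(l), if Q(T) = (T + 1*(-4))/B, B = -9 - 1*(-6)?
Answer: 909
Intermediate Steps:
B = -3 (B = -9 + 6 = -3)
l = 4 (l = 4*1 = 4)
Q(T) = 4/3 - T/3 (Q(T) = (T + 1*(-4))/(-3) = (T - 4)*(-1/3) = (-4 + T)*(-1/3) = 4/3 - T/3)
909 + Q(l) = 909 + (4/3 - 1/3*4) = 909 + (4/3 - 4/3) = 909 + 0 = 909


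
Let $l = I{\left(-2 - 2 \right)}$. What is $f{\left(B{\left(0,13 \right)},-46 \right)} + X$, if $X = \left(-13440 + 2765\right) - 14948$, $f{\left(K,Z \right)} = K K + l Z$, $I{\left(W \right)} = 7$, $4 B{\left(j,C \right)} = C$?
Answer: $- \frac{414951}{16} \approx -25934.0$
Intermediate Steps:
$B{\left(j,C \right)} = \frac{C}{4}$
$l = 7$
$f{\left(K,Z \right)} = K^{2} + 7 Z$ ($f{\left(K,Z \right)} = K K + 7 Z = K^{2} + 7 Z$)
$X = -25623$ ($X = -10675 - 14948 = -25623$)
$f{\left(B{\left(0,13 \right)},-46 \right)} + X = \left(\left(\frac{1}{4} \cdot 13\right)^{2} + 7 \left(-46\right)\right) - 25623 = \left(\left(\frac{13}{4}\right)^{2} - 322\right) - 25623 = \left(\frac{169}{16} - 322\right) - 25623 = - \frac{4983}{16} - 25623 = - \frac{414951}{16}$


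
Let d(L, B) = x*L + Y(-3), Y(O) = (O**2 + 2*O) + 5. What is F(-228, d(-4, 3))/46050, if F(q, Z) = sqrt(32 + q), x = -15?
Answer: 7*I/23025 ≈ 0.00030402*I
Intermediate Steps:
Y(O) = 5 + O**2 + 2*O
d(L, B) = 8 - 15*L (d(L, B) = -15*L + (5 + (-3)**2 + 2*(-3)) = -15*L + (5 + 9 - 6) = -15*L + 8 = 8 - 15*L)
F(-228, d(-4, 3))/46050 = sqrt(32 - 228)/46050 = sqrt(-196)*(1/46050) = (14*I)*(1/46050) = 7*I/23025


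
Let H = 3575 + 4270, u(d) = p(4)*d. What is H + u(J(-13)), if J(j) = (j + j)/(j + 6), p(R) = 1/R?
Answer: 109843/14 ≈ 7845.9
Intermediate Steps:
p(R) = 1/R
J(j) = 2*j/(6 + j) (J(j) = (2*j)/(6 + j) = 2*j/(6 + j))
u(d) = d/4
H = 7845
H + u(J(-13)) = 7845 + (2*(-13)/(6 - 13))/4 = 7845 + (2*(-13)/(-7))/4 = 7845 + (2*(-13)*(-1/7))/4 = 7845 + (1/4)*(26/7) = 7845 + 13/14 = 109843/14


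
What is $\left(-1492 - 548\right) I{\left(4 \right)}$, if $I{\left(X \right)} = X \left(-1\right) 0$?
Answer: $0$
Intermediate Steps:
$I{\left(X \right)} = 0$ ($I{\left(X \right)} = - X 0 = 0$)
$\left(-1492 - 548\right) I{\left(4 \right)} = \left(-1492 - 548\right) 0 = \left(-2040\right) 0 = 0$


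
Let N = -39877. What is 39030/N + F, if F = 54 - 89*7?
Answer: -22729043/39877 ≈ -569.98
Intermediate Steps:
F = -569 (F = 54 - 623 = -569)
39030/N + F = 39030/(-39877) - 569 = 39030*(-1/39877) - 569 = -39030/39877 - 569 = -22729043/39877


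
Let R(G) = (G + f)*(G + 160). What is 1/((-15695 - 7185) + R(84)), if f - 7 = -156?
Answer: -1/38740 ≈ -2.5813e-5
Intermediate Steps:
f = -149 (f = 7 - 156 = -149)
R(G) = (-149 + G)*(160 + G) (R(G) = (G - 149)*(G + 160) = (-149 + G)*(160 + G))
1/((-15695 - 7185) + R(84)) = 1/((-15695 - 7185) + (-23840 + 84**2 + 11*84)) = 1/(-22880 + (-23840 + 7056 + 924)) = 1/(-22880 - 15860) = 1/(-38740) = -1/38740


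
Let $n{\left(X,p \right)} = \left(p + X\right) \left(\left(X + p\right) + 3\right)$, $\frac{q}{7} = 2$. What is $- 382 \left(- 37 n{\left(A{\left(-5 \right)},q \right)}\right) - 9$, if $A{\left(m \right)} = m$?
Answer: $1526463$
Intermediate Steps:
$q = 14$ ($q = 7 \cdot 2 = 14$)
$n{\left(X,p \right)} = \left(X + p\right) \left(3 + X + p\right)$
$- 382 \left(- 37 n{\left(A{\left(-5 \right)},q \right)}\right) - 9 = - 382 \left(- 37 \left(\left(-5\right)^{2} + 14^{2} + 3 \left(-5\right) + 3 \cdot 14 + 2 \left(-5\right) 14\right)\right) - 9 = - 382 \left(- 37 \left(25 + 196 - 15 + 42 - 140\right)\right) - 9 = - 382 \left(\left(-37\right) 108\right) - 9 = \left(-382\right) \left(-3996\right) - 9 = 1526472 - 9 = 1526463$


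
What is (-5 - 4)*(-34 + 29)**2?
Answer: -225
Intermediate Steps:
(-5 - 4)*(-34 + 29)**2 = -9*(-5)**2 = -9*25 = -225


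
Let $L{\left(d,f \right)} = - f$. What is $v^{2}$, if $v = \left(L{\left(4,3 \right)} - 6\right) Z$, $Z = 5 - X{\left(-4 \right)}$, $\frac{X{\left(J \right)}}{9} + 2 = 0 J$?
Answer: $42849$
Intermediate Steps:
$X{\left(J \right)} = -18$ ($X{\left(J \right)} = -18 + 9 \cdot 0 J = -18 + 9 \cdot 0 = -18 + 0 = -18$)
$Z = 23$ ($Z = 5 - -18 = 5 + 18 = 23$)
$v = -207$ ($v = \left(\left(-1\right) 3 - 6\right) 23 = \left(-3 - 6\right) 23 = \left(-9\right) 23 = -207$)
$v^{2} = \left(-207\right)^{2} = 42849$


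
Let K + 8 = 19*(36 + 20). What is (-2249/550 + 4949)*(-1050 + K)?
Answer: 8159103/275 ≈ 29669.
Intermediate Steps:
K = 1056 (K = -8 + 19*(36 + 20) = -8 + 19*56 = -8 + 1064 = 1056)
(-2249/550 + 4949)*(-1050 + K) = (-2249/550 + 4949)*(-1050 + 1056) = (-2249*1/550 + 4949)*6 = (-2249/550 + 4949)*6 = (2719701/550)*6 = 8159103/275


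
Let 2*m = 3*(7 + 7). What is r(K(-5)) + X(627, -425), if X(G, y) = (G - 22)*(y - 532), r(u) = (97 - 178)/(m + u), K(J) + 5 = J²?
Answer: -23738466/41 ≈ -5.7899e+5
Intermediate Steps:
m = 21 (m = (3*(7 + 7))/2 = (3*14)/2 = (½)*42 = 21)
K(J) = -5 + J²
r(u) = -81/(21 + u) (r(u) = (97 - 178)/(21 + u) = -81/(21 + u))
X(G, y) = (-532 + y)*(-22 + G) (X(G, y) = (-22 + G)*(-532 + y) = (-532 + y)*(-22 + G))
r(K(-5)) + X(627, -425) = -81/(21 + (-5 + (-5)²)) + (11704 - 532*627 - 22*(-425) + 627*(-425)) = -81/(21 + (-5 + 25)) + (11704 - 333564 + 9350 - 266475) = -81/(21 + 20) - 578985 = -81/41 - 578985 = -23738466/41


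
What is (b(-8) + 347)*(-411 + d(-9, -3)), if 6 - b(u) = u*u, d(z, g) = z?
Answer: -121380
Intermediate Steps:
b(u) = 6 - u**2 (b(u) = 6 - u*u = 6 - u**2)
(b(-8) + 347)*(-411 + d(-9, -3)) = ((6 - 1*(-8)**2) + 347)*(-411 - 9) = ((6 - 1*64) + 347)*(-420) = ((6 - 64) + 347)*(-420) = (-58 + 347)*(-420) = 289*(-420) = -121380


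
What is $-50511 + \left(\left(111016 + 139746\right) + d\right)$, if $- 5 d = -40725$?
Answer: $208396$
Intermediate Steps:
$d = 8145$ ($d = \left(- \frac{1}{5}\right) \left(-40725\right) = 8145$)
$-50511 + \left(\left(111016 + 139746\right) + d\right) = -50511 + \left(\left(111016 + 139746\right) + 8145\right) = -50511 + \left(250762 + 8145\right) = -50511 + 258907 = 208396$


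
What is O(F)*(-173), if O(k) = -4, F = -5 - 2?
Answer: 692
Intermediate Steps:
F = -7
O(F)*(-173) = -4*(-173) = 692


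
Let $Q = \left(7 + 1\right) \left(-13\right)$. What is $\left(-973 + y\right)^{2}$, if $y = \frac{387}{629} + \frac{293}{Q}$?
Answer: $\frac{4069651087429489}{4279253056} \approx 9.5102 \cdot 10^{5}$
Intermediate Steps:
$Q = -104$ ($Q = 8 \left(-13\right) = -104$)
$y = - \frac{144049}{65416}$ ($y = \frac{387}{629} + \frac{293}{-104} = 387 \cdot \frac{1}{629} + 293 \left(- \frac{1}{104}\right) = \frac{387}{629} - \frac{293}{104} = - \frac{144049}{65416} \approx -2.202$)
$\left(-973 + y\right)^{2} = \left(-973 - \frac{144049}{65416}\right)^{2} = \left(- \frac{63793817}{65416}\right)^{2} = \frac{4069651087429489}{4279253056}$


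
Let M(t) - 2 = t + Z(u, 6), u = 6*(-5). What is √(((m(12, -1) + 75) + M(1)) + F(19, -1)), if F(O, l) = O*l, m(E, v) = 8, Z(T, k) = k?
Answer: √73 ≈ 8.5440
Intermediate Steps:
u = -30
M(t) = 8 + t (M(t) = 2 + (t + 6) = 2 + (6 + t) = 8 + t)
√(((m(12, -1) + 75) + M(1)) + F(19, -1)) = √(((8 + 75) + (8 + 1)) + 19*(-1)) = √((83 + 9) - 19) = √(92 - 19) = √73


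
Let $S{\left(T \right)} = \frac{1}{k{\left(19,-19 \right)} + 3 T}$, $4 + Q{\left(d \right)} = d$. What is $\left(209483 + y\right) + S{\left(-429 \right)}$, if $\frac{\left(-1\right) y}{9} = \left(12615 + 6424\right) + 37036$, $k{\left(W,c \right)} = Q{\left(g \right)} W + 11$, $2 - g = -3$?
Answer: $- \frac{371056345}{1257} \approx -2.9519 \cdot 10^{5}$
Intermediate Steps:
$g = 5$ ($g = 2 - -3 = 2 + 3 = 5$)
$Q{\left(d \right)} = -4 + d$
$k{\left(W,c \right)} = 11 + W$ ($k{\left(W,c \right)} = \left(-4 + 5\right) W + 11 = 1 W + 11 = W + 11 = 11 + W$)
$y = -504675$ ($y = - 9 \left(\left(12615 + 6424\right) + 37036\right) = - 9 \left(19039 + 37036\right) = \left(-9\right) 56075 = -504675$)
$S{\left(T \right)} = \frac{1}{30 + 3 T}$ ($S{\left(T \right)} = \frac{1}{\left(11 + 19\right) + 3 T} = \frac{1}{30 + 3 T}$)
$\left(209483 + y\right) + S{\left(-429 \right)} = \left(209483 - 504675\right) + \frac{1}{3 \left(10 - 429\right)} = -295192 + \frac{1}{3 \left(-419\right)} = -295192 + \frac{1}{3} \left(- \frac{1}{419}\right) = -295192 - \frac{1}{1257} = - \frac{371056345}{1257}$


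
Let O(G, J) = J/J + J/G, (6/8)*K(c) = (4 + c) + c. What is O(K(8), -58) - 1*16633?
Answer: -665367/40 ≈ -16634.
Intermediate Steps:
K(c) = 16/3 + 8*c/3 (K(c) = 4*((4 + c) + c)/3 = 4*(4 + 2*c)/3 = 16/3 + 8*c/3)
O(G, J) = 1 + J/G
O(K(8), -58) - 1*16633 = ((16/3 + (8/3)*8) - 58)/(16/3 + (8/3)*8) - 1*16633 = ((16/3 + 64/3) - 58)/(16/3 + 64/3) - 16633 = (80/3 - 58)/(80/3) - 16633 = (3/80)*(-94/3) - 16633 = -47/40 - 16633 = -665367/40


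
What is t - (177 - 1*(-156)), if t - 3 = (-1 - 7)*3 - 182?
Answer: -536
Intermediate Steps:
t = -203 (t = 3 + ((-1 - 7)*3 - 182) = 3 + (-8*3 - 182) = 3 + (-24 - 182) = 3 - 206 = -203)
t - (177 - 1*(-156)) = -203 - (177 - 1*(-156)) = -203 - (177 + 156) = -203 - 1*333 = -203 - 333 = -536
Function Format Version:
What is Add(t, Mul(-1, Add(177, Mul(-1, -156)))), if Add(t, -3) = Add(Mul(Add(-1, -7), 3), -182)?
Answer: -536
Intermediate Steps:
t = -203 (t = Add(3, Add(Mul(Add(-1, -7), 3), -182)) = Add(3, Add(Mul(-8, 3), -182)) = Add(3, Add(-24, -182)) = Add(3, -206) = -203)
Add(t, Mul(-1, Add(177, Mul(-1, -156)))) = Add(-203, Mul(-1, Add(177, Mul(-1, -156)))) = Add(-203, Mul(-1, Add(177, 156))) = Add(-203, Mul(-1, 333)) = Add(-203, -333) = -536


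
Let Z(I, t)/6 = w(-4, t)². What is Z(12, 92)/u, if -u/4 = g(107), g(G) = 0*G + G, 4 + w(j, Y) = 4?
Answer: 0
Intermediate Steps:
w(j, Y) = 0 (w(j, Y) = -4 + 4 = 0)
Z(I, t) = 0 (Z(I, t) = 6*0² = 6*0 = 0)
g(G) = G (g(G) = 0 + G = G)
u = -428 (u = -4*107 = -428)
Z(12, 92)/u = 0/(-428) = 0*(-1/428) = 0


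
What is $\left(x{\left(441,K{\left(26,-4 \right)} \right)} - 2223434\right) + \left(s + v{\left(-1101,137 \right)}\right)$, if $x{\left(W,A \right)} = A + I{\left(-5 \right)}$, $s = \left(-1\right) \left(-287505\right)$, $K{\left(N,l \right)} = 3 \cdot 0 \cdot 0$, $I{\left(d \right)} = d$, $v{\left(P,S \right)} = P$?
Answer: $-1937035$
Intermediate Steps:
$K{\left(N,l \right)} = 0$ ($K{\left(N,l \right)} = 0 \cdot 0 = 0$)
$s = 287505$
$x{\left(W,A \right)} = -5 + A$ ($x{\left(W,A \right)} = A - 5 = -5 + A$)
$\left(x{\left(441,K{\left(26,-4 \right)} \right)} - 2223434\right) + \left(s + v{\left(-1101,137 \right)}\right) = \left(\left(-5 + 0\right) - 2223434\right) + \left(287505 - 1101\right) = \left(-5 - 2223434\right) + 286404 = -2223439 + 286404 = -1937035$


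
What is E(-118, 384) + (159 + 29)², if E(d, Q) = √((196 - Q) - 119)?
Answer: 35344 + I*√307 ≈ 35344.0 + 17.521*I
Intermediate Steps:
E(d, Q) = √(77 - Q)
E(-118, 384) + (159 + 29)² = √(77 - 1*384) + (159 + 29)² = √(77 - 384) + 188² = √(-307) + 35344 = I*√307 + 35344 = 35344 + I*√307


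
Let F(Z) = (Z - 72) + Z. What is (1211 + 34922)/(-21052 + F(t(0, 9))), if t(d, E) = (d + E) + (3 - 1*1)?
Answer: -36133/21102 ≈ -1.7123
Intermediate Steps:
t(d, E) = 2 + E + d (t(d, E) = (E + d) + (3 - 1) = (E + d) + 2 = 2 + E + d)
F(Z) = -72 + 2*Z (F(Z) = (-72 + Z) + Z = -72 + 2*Z)
(1211 + 34922)/(-21052 + F(t(0, 9))) = (1211 + 34922)/(-21052 + (-72 + 2*(2 + 9 + 0))) = 36133/(-21052 + (-72 + 2*11)) = 36133/(-21052 + (-72 + 22)) = 36133/(-21052 - 50) = 36133/(-21102) = 36133*(-1/21102) = -36133/21102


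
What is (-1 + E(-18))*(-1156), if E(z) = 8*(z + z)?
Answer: 334084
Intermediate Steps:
E(z) = 16*z (E(z) = 8*(2*z) = 16*z)
(-1 + E(-18))*(-1156) = (-1 + 16*(-18))*(-1156) = (-1 - 288)*(-1156) = -289*(-1156) = 334084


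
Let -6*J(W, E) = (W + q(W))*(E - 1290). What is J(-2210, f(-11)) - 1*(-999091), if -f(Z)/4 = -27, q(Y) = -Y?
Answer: 999091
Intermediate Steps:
f(Z) = 108 (f(Z) = -4*(-27) = 108)
J(W, E) = 0 (J(W, E) = -(W - W)*(E - 1290)/6 = -0*(-1290 + E) = -⅙*0 = 0)
J(-2210, f(-11)) - 1*(-999091) = 0 - 1*(-999091) = 0 + 999091 = 999091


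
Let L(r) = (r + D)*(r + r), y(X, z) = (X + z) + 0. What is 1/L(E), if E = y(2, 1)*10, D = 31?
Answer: 1/3660 ≈ 0.00027322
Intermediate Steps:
y(X, z) = X + z
E = 30 (E = (2 + 1)*10 = 3*10 = 30)
L(r) = 2*r*(31 + r) (L(r) = (r + 31)*(r + r) = (31 + r)*(2*r) = 2*r*(31 + r))
1/L(E) = 1/(2*30*(31 + 30)) = 1/(2*30*61) = 1/3660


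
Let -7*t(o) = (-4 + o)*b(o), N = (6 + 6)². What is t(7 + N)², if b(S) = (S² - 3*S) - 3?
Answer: 220190870025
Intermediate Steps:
N = 144 (N = 12² = 144)
b(S) = -3 + S² - 3*S
t(o) = -(-4 + o)*(-3 + o² - 3*o)/7
t(7 + N)² = ((-4 + (7 + 144))*(3 - (7 + 144)² + 3*(7 + 144))/7)² = ((-4 + 151)*(3 - 1*151² + 3*151)/7)² = ((⅐)*147*(3 - 1*22801 + 453))² = ((⅐)*147*(3 - 22801 + 453))² = ((⅐)*147*(-22345))² = (-469245)² = 220190870025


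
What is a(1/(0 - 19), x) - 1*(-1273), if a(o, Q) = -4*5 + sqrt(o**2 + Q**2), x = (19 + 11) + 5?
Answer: 1253 + sqrt(442226)/19 ≈ 1288.0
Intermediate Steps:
x = 35 (x = 30 + 5 = 35)
a(o, Q) = -20 + sqrt(Q**2 + o**2)
a(1/(0 - 19), x) - 1*(-1273) = (-20 + sqrt(35**2 + (1/(0 - 19))**2)) - 1*(-1273) = (-20 + sqrt(1225 + (1/(-19))**2)) + 1273 = (-20 + sqrt(1225 + (-1/19)**2)) + 1273 = (-20 + sqrt(1225 + 1/361)) + 1273 = (-20 + sqrt(442226/361)) + 1273 = (-20 + sqrt(442226)/19) + 1273 = 1253 + sqrt(442226)/19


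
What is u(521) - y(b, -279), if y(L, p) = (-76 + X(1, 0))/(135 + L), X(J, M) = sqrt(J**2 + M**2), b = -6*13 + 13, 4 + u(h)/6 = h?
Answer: 43443/14 ≈ 3103.1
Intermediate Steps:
u(h) = -24 + 6*h
b = -65 (b = -78 + 13 = -65)
y(L, p) = -75/(135 + L) (y(L, p) = (-76 + sqrt(1**2 + 0**2))/(135 + L) = (-76 + sqrt(1 + 0))/(135 + L) = (-76 + sqrt(1))/(135 + L) = (-76 + 1)/(135 + L) = -75/(135 + L))
u(521) - y(b, -279) = (-24 + 6*521) - (-75)/(135 - 65) = (-24 + 3126) - (-75)/70 = 3102 - (-75)/70 = 3102 - 1*(-15/14) = 3102 + 15/14 = 43443/14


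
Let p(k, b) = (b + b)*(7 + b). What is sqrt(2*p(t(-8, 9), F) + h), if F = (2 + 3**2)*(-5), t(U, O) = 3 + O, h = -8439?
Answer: sqrt(2121) ≈ 46.054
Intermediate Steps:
F = -55 (F = (2 + 9)*(-5) = 11*(-5) = -55)
p(k, b) = 2*b*(7 + b) (p(k, b) = (2*b)*(7 + b) = 2*b*(7 + b))
sqrt(2*p(t(-8, 9), F) + h) = sqrt(2*(2*(-55)*(7 - 55)) - 8439) = sqrt(2*(2*(-55)*(-48)) - 8439) = sqrt(2*5280 - 8439) = sqrt(10560 - 8439) = sqrt(2121)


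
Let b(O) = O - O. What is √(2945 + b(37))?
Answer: √2945 ≈ 54.268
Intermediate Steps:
b(O) = 0
√(2945 + b(37)) = √(2945 + 0) = √2945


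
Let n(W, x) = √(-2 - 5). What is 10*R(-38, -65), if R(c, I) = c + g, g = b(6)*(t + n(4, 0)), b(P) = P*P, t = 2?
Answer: 340 + 360*I*√7 ≈ 340.0 + 952.47*I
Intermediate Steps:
n(W, x) = I*√7 (n(W, x) = √(-7) = I*√7)
b(P) = P²
g = 72 + 36*I*√7 (g = 6²*(2 + I*√7) = 36*(2 + I*√7) = 72 + 36*I*√7 ≈ 72.0 + 95.247*I)
R(c, I) = 72 + c + 36*I*√7 (R(c, I) = c + (72 + 36*I*√7) = 72 + c + 36*I*√7)
10*R(-38, -65) = 10*(72 - 38 + 36*I*√7) = 10*(34 + 36*I*√7) = 340 + 360*I*√7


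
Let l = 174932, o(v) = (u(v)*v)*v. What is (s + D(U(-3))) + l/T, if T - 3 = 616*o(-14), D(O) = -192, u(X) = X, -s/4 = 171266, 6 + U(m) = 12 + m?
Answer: -1158289076988/1690301 ≈ -6.8526e+5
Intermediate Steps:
U(m) = 6 + m (U(m) = -6 + (12 + m) = 6 + m)
s = -685064 (s = -4*171266 = -685064)
o(v) = v³ (o(v) = (v*v)*v = v²*v = v³)
T = -1690301 (T = 3 + 616*(-14)³ = 3 + 616*(-2744) = 3 - 1690304 = -1690301)
(s + D(U(-3))) + l/T = (-685064 - 192) + 174932/(-1690301) = -685256 + 174932*(-1/1690301) = -685256 - 174932/1690301 = -1158289076988/1690301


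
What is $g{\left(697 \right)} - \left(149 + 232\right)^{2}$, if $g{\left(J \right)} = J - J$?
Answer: $-145161$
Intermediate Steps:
$g{\left(J \right)} = 0$
$g{\left(697 \right)} - \left(149 + 232\right)^{2} = 0 - \left(149 + 232\right)^{2} = 0 - 381^{2} = 0 - 145161 = -145161$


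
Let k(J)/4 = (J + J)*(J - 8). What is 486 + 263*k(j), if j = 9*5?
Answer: 3503646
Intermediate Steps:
j = 45
k(J) = 8*J*(-8 + J) (k(J) = 4*((J + J)*(J - 8)) = 4*((2*J)*(-8 + J)) = 4*(2*J*(-8 + J)) = 8*J*(-8 + J))
486 + 263*k(j) = 486 + 263*(8*45*(-8 + 45)) = 486 + 263*(8*45*37) = 486 + 263*13320 = 486 + 3503160 = 3503646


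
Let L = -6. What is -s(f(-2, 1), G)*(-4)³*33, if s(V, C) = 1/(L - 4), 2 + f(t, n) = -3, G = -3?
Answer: -1056/5 ≈ -211.20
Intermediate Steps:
f(t, n) = -5 (f(t, n) = -2 - 3 = -5)
s(V, C) = -⅒ (s(V, C) = 1/(-6 - 4) = 1/(-10) = -⅒)
-s(f(-2, 1), G)*(-4)³*33 = -(-⅒*(-4)³)*33 = -(-⅒*(-64))*33 = -32*33/5 = -1*1056/5 = -1056/5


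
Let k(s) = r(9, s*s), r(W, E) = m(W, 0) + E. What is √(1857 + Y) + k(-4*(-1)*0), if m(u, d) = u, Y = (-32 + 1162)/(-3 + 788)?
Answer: 9 + 5*√1832347/157 ≈ 52.110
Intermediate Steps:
Y = 226/157 (Y = 1130/785 = 1130*(1/785) = 226/157 ≈ 1.4395)
r(W, E) = E + W (r(W, E) = W + E = E + W)
k(s) = 9 + s² (k(s) = s*s + 9 = s² + 9 = 9 + s²)
√(1857 + Y) + k(-4*(-1)*0) = √(1857 + 226/157) + (9 + (-4*(-1)*0)²) = √(291775/157) + (9 + (4*0)²) = 5*√1832347/157 + (9 + 0²) = 5*√1832347/157 + (9 + 0) = 5*√1832347/157 + 9 = 9 + 5*√1832347/157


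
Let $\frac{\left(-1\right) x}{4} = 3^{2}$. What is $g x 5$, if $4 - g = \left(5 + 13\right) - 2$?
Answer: $2160$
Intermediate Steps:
$x = -36$ ($x = - 4 \cdot 3^{2} = \left(-4\right) 9 = -36$)
$g = -12$ ($g = 4 - \left(\left(5 + 13\right) - 2\right) = 4 - \left(18 - 2\right) = 4 - 16 = -12$)
$g x 5 = - 12 \left(\left(-36\right) 5\right) = \left(-12\right) \left(-180\right) = 2160$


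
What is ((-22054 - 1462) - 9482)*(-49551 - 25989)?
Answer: 2492668920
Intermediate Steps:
((-22054 - 1462) - 9482)*(-49551 - 25989) = (-23516 - 9482)*(-75540) = -32998*(-75540) = 2492668920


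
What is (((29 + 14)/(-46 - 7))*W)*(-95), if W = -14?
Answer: -57190/53 ≈ -1079.1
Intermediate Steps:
(((29 + 14)/(-46 - 7))*W)*(-95) = (((29 + 14)/(-46 - 7))*(-14))*(-95) = ((43/(-53))*(-14))*(-95) = ((43*(-1/53))*(-14))*(-95) = -43/53*(-14)*(-95) = (602/53)*(-95) = -57190/53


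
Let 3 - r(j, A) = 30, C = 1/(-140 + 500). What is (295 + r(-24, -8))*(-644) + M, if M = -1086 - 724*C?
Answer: -15631201/90 ≈ -1.7368e+5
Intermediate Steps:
C = 1/360 ≈ 0.0027778
r(j, A) = -27 (r(j, A) = 3 - 1*30 = 3 - 30 = -27)
M = -97921/90 (M = -1086 - 724*1/360 = -1086 - 181/90 = -97921/90 ≈ -1088.0)
(295 + r(-24, -8))*(-644) + M = (295 - 27)*(-644) - 97921/90 = 268*(-644) - 97921/90 = -172592 - 97921/90 = -15631201/90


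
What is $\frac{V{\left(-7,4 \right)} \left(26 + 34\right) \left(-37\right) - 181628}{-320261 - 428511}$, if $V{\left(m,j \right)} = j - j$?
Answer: $\frac{45407}{187193} \approx 0.24257$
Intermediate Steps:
$V{\left(m,j \right)} = 0$
$\frac{V{\left(-7,4 \right)} \left(26 + 34\right) \left(-37\right) - 181628}{-320261 - 428511} = \frac{0 \left(26 + 34\right) \left(-37\right) - 181628}{-320261 - 428511} = \frac{0 \cdot 60 \left(-37\right) - 181628}{-748772} = \left(0 \left(-37\right) - 181628\right) \left(- \frac{1}{748772}\right) = \left(0 - 181628\right) \left(- \frac{1}{748772}\right) = \left(-181628\right) \left(- \frac{1}{748772}\right) = \frac{45407}{187193}$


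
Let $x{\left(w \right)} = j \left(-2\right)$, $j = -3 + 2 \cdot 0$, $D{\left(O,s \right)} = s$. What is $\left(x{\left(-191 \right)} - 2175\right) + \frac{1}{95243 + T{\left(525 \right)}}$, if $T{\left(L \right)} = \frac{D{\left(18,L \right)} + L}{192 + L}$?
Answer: $- \frac{49373872924}{22763427} \approx -2169.0$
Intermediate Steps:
$j = -3$ ($j = -3 + 0 = -3$)
$x{\left(w \right)} = 6$ ($x{\left(w \right)} = \left(-3\right) \left(-2\right) = 6$)
$T{\left(L \right)} = \frac{2 L}{192 + L}$ ($T{\left(L \right)} = \frac{L + L}{192 + L} = \frac{2 L}{192 + L}$)
$\left(x{\left(-191 \right)} - 2175\right) + \frac{1}{95243 + T{\left(525 \right)}} = \left(6 - 2175\right) + \frac{1}{95243 + 2 \cdot 525 \frac{1}{192 + 525}} = -2169 + \frac{1}{95243 + 2 \cdot 525 \cdot \frac{1}{717}} = -2169 + \frac{1}{95243 + \frac{350}{239}} = -2169 + \frac{1}{\frac{22763427}{239}} = -2169 + \frac{239}{22763427} = - \frac{49373872924}{22763427}$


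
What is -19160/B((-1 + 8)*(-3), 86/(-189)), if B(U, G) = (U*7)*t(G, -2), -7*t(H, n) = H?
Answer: 86220/43 ≈ 2005.1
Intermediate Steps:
t(H, n) = -H/7
B(U, G) = -G*U (B(U, G) = (U*7)*(-G/7) = (7*U)*(-G/7) = -G*U)
-19160/B((-1 + 8)*(-3), 86/(-189)) = -19160*(-63/(86*(-1 + 8))) = -19160/((-86*(-1/189)*7*(-3))) = -19160/((-1*(-86/189)*(-21))) = -19160/(-86/9) = -19160*(-9/86) = 86220/43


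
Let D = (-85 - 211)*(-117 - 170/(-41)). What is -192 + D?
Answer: 1361720/41 ≈ 33213.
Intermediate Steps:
D = 1369592/41 (D = -296*(-117 - 170*(-1/41)) = -296*(-117 + 170/41) = -296*(-4627/41) = 1369592/41 ≈ 33405.)
-192 + D = -192 + 1369592/41 = 1361720/41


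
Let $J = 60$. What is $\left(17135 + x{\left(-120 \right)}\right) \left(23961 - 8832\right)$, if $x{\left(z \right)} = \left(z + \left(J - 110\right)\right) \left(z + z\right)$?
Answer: $876498615$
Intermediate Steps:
$x{\left(z \right)} = 2 z \left(-50 + z\right)$ ($x{\left(z \right)} = \left(z + \left(60 - 110\right)\right) \left(z + z\right) = \left(z - 50\right) 2 z = \left(-50 + z\right) 2 z = 2 z \left(-50 + z\right)$)
$\left(17135 + x{\left(-120 \right)}\right) \left(23961 - 8832\right) = \left(17135 + 2 \left(-120\right) \left(-50 - 120\right)\right) \left(23961 - 8832\right) = \left(17135 + 2 \left(-120\right) \left(-170\right)\right) 15129 = \left(17135 + 40800\right) 15129 = 57935 \cdot 15129 = 876498615$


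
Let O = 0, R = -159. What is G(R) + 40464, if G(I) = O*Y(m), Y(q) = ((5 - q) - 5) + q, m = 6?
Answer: 40464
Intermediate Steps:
Y(q) = 0 (Y(q) = -q + q = 0)
G(I) = 0 (G(I) = 0*0 = 0)
G(R) + 40464 = 0 + 40464 = 40464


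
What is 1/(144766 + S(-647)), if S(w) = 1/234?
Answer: 234/33875245 ≈ 6.9077e-6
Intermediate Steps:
S(w) = 1/234
1/(144766 + S(-647)) = 1/(144766 + 1/234) = 1/(33875245/234) = 234/33875245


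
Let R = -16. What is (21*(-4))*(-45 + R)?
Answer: 5124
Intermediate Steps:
(21*(-4))*(-45 + R) = (21*(-4))*(-45 - 16) = -84*(-61) = 5124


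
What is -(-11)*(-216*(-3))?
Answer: 7128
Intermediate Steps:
-(-11)*(-216*(-3)) = -(-11)*648 = -1*(-7128) = 7128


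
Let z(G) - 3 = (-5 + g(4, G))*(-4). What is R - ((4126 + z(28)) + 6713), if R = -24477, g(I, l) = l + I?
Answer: -35211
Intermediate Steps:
g(I, l) = I + l
z(G) = 7 - 4*G (z(G) = 3 + (-5 + (4 + G))*(-4) = 3 + (-1 + G)*(-4) = 3 + (4 - 4*G) = 7 - 4*G)
R - ((4126 + z(28)) + 6713) = -24477 - ((4126 + (7 - 4*28)) + 6713) = -24477 - ((4126 + (7 - 112)) + 6713) = -24477 - ((4126 - 105) + 6713) = -24477 - (4021 + 6713) = -24477 - 1*10734 = -24477 - 10734 = -35211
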